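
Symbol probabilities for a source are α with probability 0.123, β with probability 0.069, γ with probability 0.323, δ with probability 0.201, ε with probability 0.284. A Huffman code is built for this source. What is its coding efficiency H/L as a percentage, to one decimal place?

97.9%

Entropy H = −Σ p log₂ p ≈ 2.1456 bits.
Huffman merges: 69/1000+123/1000→24/125; 24/125+201/1000→393/1000; 71/250+323/1000→607/1000; 393/1000+607/1000→1. L = 274/125 ≈ 2.1920.
Efficiency = H/L = 2.1456/2.1920 = 97.9%.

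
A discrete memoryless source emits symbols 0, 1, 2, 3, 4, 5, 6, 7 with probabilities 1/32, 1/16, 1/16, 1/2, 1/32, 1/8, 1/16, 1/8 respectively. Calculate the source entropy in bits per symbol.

Each probability is a power of 1/2, so log₂(1/p) is an integer.
H = Σ p·log₂(1/p) = 1/32·5 + 1/16·4 + 1/16·4 + 1/2·1 + 1/32·5 + 1/8·3 + 1/16·4 + 1/8·3 = 2.3125 bits.

2.3125 bits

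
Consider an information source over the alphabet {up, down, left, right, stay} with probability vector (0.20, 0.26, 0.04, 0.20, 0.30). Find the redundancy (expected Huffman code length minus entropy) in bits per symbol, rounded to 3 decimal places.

Entropy H = −Σ p log₂ p ≈ 2.1409 bits.
Huffman merges: 1/25+1/5→6/25; 1/5+6/25→11/25; 13/50+3/10→14/25; 11/25+14/25→1. L = 56/25 ≈ 2.2400.
L − H = 2.2400 − 2.1409 = 0.099 bits.

0.099 bits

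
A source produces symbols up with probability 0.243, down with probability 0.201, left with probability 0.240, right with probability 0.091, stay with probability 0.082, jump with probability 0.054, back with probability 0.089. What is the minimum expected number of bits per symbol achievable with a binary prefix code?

2.632 bits/symbol

Repeatedly combine the two least-probable nodes; the expected code length is the sum of the merged weights.
merge 27/500 + 41/500 → 17/125
merge 89/1000 + 91/1000 → 9/50
merge 17/125 + 9/50 → 79/250
merge 201/1000 + 6/25 → 441/1000
merge 243/1000 + 79/250 → 559/1000
merge 441/1000 + 559/1000 → 1
L = 17/125 + 9/50 + 79/250 + 441/1000 + 559/1000 + 1 = 329/125 = 2.632 bits/symbol.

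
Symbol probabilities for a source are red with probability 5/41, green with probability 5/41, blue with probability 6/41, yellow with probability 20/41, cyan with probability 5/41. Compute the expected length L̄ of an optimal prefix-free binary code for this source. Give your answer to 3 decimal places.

Repeatedly combine the two least-probable nodes; the expected code length is the sum of the merged weights.
merge 5/41 + 5/41 → 10/41
merge 5/41 + 6/41 → 11/41
merge 10/41 + 11/41 → 21/41
merge 20/41 + 21/41 → 1
L = 10/41 + 11/41 + 21/41 + 1 = 83/41 ≈ 2.024 bits/symbol.

2.024 bits/symbol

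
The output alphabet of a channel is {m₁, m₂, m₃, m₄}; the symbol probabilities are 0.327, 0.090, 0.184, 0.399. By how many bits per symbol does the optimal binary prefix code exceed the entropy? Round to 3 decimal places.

Entropy H = −Σ p log₂ p ≈ 1.8182 bits.
Huffman merges: 9/100+23/125→137/500; 137/500+327/1000→601/1000; 399/1000+601/1000→1. L = 15/8 ≈ 1.8750.
L − H = 1.8750 − 1.8182 = 0.057 bits.

0.057 bits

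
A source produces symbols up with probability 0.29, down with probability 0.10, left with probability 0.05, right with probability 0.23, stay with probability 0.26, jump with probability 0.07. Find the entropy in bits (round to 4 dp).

2.3277 bits

H = −Σ pᵢ log₂ pᵢ.
−0.29·log₂(0.29) = 0.5179
−0.10·log₂(0.10) = 0.3322
−0.05·log₂(0.05) = 0.2161
−0.23·log₂(0.23) = 0.4877
−0.26·log₂(0.26) = 0.5053
−0.07·log₂(0.07) = 0.2686
Sum ≈ 2.3277 → 2.3277 bits.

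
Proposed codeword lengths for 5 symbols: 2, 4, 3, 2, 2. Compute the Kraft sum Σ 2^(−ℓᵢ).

0.9375

With common denominator 2^4 = 16: Σ 2^(−ℓᵢ) = 4/16 + 1/16 + 2/16 + 4/16 + 4/16 = 15/16 = 0.9375.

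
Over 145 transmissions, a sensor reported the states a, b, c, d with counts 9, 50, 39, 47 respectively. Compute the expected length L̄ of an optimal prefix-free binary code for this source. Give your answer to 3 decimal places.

Probabilities are the counts divided by 145.
Repeatedly combine the two least-probable nodes; the expected code length is the sum of the merged weights.
merge 9/145 + 39/145 → 48/145
merge 47/145 + 48/145 → 19/29
merge 10/29 + 19/29 → 1
L = 48/145 + 19/29 + 1 = 288/145 ≈ 1.986 bits/symbol.

1.986 bits/symbol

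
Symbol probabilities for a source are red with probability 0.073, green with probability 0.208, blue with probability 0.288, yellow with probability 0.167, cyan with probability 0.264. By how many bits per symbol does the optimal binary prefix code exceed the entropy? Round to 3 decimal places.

0.038 bits

Entropy H = −Σ p log₂ p ≈ 2.2025 bits.
Huffman merges: 73/1000+167/1000→6/25; 26/125+6/25→56/125; 33/125+36/125→69/125; 56/125+69/125→1. L = 56/25 ≈ 2.2400.
L − H = 2.2400 − 2.2025 = 0.038 bits.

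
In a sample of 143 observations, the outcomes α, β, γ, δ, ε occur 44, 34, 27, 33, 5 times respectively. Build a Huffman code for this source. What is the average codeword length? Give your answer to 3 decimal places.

Probabilities are the counts divided by 143.
Repeatedly combine the two least-probable nodes; the expected code length is the sum of the merged weights.
merge 5/143 + 27/143 → 32/143
merge 32/143 + 3/13 → 5/11
merge 34/143 + 4/13 → 6/11
merge 5/11 + 6/11 → 1
L = 32/143 + 5/11 + 6/11 + 1 = 318/143 ≈ 2.224 bits/symbol.

2.224 bits/symbol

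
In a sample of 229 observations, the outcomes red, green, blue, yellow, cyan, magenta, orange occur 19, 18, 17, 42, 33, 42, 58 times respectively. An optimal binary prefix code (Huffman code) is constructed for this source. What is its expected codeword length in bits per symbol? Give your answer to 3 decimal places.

2.716 bits/symbol

Probabilities are the counts divided by 229.
Repeatedly combine the two least-probable nodes; the expected code length is the sum of the merged weights.
merge 17/229 + 18/229 → 35/229
merge 19/229 + 33/229 → 52/229
merge 35/229 + 42/229 → 77/229
merge 42/229 + 52/229 → 94/229
merge 58/229 + 77/229 → 135/229
merge 94/229 + 135/229 → 1
L = 35/229 + 52/229 + 77/229 + 94/229 + 135/229 + 1 = 622/229 ≈ 2.716 bits/symbol.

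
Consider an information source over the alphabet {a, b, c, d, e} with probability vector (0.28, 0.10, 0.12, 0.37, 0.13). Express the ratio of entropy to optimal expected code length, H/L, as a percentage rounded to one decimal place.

Entropy H = −Σ p log₂ p ≈ 2.1269 bits.
Huffman merges: 1/10+3/25→11/50; 13/100+11/50→7/20; 7/25+7/20→63/100; 37/100+63/100→1. L = 11/5 ≈ 2.2000.
Efficiency = H/L = 2.1269/2.2000 = 96.7%.

96.7%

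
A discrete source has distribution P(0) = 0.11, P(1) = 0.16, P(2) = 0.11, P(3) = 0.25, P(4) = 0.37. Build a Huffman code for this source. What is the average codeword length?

Repeatedly combine the two least-probable nodes; the expected code length is the sum of the merged weights.
merge 11/100 + 11/100 → 11/50
merge 4/25 + 11/50 → 19/50
merge 1/4 + 37/100 → 31/50
merge 19/50 + 31/50 → 1
L = 11/50 + 19/50 + 31/50 + 1 = 111/50 = 2.22 bits/symbol.

2.22 bits/symbol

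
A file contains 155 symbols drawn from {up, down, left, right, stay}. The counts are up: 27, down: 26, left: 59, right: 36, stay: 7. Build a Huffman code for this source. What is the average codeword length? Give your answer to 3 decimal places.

Probabilities are the counts divided by 155.
Repeatedly combine the two least-probable nodes; the expected code length is the sum of the merged weights.
merge 7/155 + 26/155 → 33/155
merge 27/155 + 33/155 → 12/31
merge 36/155 + 59/155 → 19/31
merge 12/31 + 19/31 → 1
L = 33/155 + 12/31 + 19/31 + 1 = 343/155 ≈ 2.213 bits/symbol.

2.213 bits/symbol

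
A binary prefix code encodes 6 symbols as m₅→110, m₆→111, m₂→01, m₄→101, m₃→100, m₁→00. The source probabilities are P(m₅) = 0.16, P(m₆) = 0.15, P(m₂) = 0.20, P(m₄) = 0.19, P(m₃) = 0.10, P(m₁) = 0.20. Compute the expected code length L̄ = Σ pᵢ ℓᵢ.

2.6 bits/symbol

L̄ = Σ pᵢ·ℓᵢ = 0.16·3 + 0.15·3 + 0.20·2 + 0.19·3 + 0.10·3 + 0.20·2 = 2.6 bits/symbol.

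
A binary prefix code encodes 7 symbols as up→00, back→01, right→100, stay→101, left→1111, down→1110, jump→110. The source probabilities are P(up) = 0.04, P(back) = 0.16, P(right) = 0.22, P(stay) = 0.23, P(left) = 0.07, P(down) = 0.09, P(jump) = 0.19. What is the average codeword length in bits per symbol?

2.96 bits/symbol

L̄ = Σ pᵢ·ℓᵢ = 0.04·2 + 0.16·2 + 0.22·3 + 0.23·3 + 0.07·4 + 0.09·4 + 0.19·3 = 2.96 bits/symbol.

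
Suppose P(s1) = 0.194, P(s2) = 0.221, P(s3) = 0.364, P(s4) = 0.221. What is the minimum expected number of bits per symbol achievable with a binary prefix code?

Repeatedly combine the two least-probable nodes; the expected code length is the sum of the merged weights.
merge 97/500 + 221/1000 → 83/200
merge 221/1000 + 91/250 → 117/200
merge 83/200 + 117/200 → 1
L = 83/200 + 117/200 + 1 = 2 bits/symbol.

2 bits/symbol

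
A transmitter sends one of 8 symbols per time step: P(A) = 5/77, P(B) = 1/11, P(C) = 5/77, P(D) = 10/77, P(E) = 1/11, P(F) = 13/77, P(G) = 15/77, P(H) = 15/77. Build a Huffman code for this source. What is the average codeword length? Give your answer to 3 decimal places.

2.922 bits/symbol

Repeatedly combine the two least-probable nodes; the expected code length is the sum of the merged weights.
merge 5/77 + 5/77 → 10/77
merge 1/11 + 1/11 → 2/11
merge 10/77 + 10/77 → 20/77
merge 13/77 + 2/11 → 27/77
merge 15/77 + 15/77 → 30/77
merge 20/77 + 27/77 → 47/77
merge 30/77 + 47/77 → 1
L = 10/77 + 2/11 + 20/77 + 27/77 + 30/77 + 47/77 + 1 = 225/77 ≈ 2.922 bits/symbol.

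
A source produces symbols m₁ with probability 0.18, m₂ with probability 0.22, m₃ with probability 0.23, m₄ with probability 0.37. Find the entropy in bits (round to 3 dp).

H = −Σ pᵢ log₂ pᵢ.
−0.18·log₂(0.18) = 0.4453
−0.22·log₂(0.22) = 0.4806
−0.23·log₂(0.23) = 0.4877
−0.37·log₂(0.37) = 0.5307
Sum ≈ 1.9443 → 1.944 bits.

1.944 bits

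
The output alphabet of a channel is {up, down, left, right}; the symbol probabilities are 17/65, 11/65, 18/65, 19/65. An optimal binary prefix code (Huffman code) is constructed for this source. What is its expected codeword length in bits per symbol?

2 bits/symbol

Repeatedly combine the two least-probable nodes; the expected code length is the sum of the merged weights.
merge 11/65 + 17/65 → 28/65
merge 18/65 + 19/65 → 37/65
merge 28/65 + 37/65 → 1
L = 28/65 + 37/65 + 1 = 2 bits/symbol.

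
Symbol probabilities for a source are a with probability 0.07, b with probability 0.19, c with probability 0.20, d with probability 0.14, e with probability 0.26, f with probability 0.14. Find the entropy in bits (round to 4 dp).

H = −Σ pᵢ log₂ pᵢ.
−0.07·log₂(0.07) = 0.2686
−0.19·log₂(0.19) = 0.4552
−0.20·log₂(0.20) = 0.4644
−0.14·log₂(0.14) = 0.3971
−0.26·log₂(0.26) = 0.5053
−0.14·log₂(0.14) = 0.3971
Sum ≈ 2.4877 → 2.4877 bits.

2.4877 bits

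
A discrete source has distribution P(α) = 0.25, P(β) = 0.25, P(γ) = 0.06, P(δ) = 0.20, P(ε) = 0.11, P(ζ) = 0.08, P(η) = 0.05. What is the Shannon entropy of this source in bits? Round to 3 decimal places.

2.566 bits

H = −Σ pᵢ log₂ pᵢ.
−0.25·log₂(0.25) = 0.5000
−0.25·log₂(0.25) = 0.5000
−0.06·log₂(0.06) = 0.2435
−0.20·log₂(0.20) = 0.4644
−0.11·log₂(0.11) = 0.3503
−0.08·log₂(0.08) = 0.2915
−0.05·log₂(0.05) = 0.2161
Sum ≈ 2.5658 → 2.566 bits.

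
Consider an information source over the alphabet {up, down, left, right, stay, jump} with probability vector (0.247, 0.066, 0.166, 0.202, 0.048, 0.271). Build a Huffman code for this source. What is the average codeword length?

2.394 bits/symbol

Repeatedly combine the two least-probable nodes; the expected code length is the sum of the merged weights.
merge 6/125 + 33/500 → 57/500
merge 57/500 + 83/500 → 7/25
merge 101/500 + 247/1000 → 449/1000
merge 271/1000 + 7/25 → 551/1000
merge 449/1000 + 551/1000 → 1
L = 57/500 + 7/25 + 449/1000 + 551/1000 + 1 = 1197/500 = 2.394 bits/symbol.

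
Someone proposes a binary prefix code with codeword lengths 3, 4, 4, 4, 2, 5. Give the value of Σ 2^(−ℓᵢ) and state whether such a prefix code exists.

With common denominator 2^5 = 32: Σ 2^(−ℓᵢ) = 4/32 + 2/32 + 2/32 + 2/32 + 8/32 + 1/32 = 19/32 = 0.59375.
Kraft's inequality requires Σ ≤ 1; here Σ = 0.59375 ≤ 1, so such a prefix code exists.

0.59375; yes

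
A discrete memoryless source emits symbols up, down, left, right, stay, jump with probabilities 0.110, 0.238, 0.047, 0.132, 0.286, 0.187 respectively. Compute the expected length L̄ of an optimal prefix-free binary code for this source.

Repeatedly combine the two least-probable nodes; the expected code length is the sum of the merged weights.
merge 47/1000 + 11/100 → 157/1000
merge 33/250 + 157/1000 → 289/1000
merge 187/1000 + 119/500 → 17/40
merge 143/500 + 289/1000 → 23/40
merge 17/40 + 23/40 → 1
L = 157/1000 + 289/1000 + 17/40 + 23/40 + 1 = 1223/500 = 2.446 bits/symbol.

2.446 bits/symbol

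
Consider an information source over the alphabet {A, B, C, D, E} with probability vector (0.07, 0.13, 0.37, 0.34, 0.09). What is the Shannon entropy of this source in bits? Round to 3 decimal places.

H = −Σ pᵢ log₂ pᵢ.
−0.07·log₂(0.07) = 0.2686
−0.13·log₂(0.13) = 0.3826
−0.37·log₂(0.37) = 0.5307
−0.34·log₂(0.34) = 0.5292
−0.09·log₂(0.09) = 0.3127
Sum ≈ 2.0238 → 2.024 bits.

2.024 bits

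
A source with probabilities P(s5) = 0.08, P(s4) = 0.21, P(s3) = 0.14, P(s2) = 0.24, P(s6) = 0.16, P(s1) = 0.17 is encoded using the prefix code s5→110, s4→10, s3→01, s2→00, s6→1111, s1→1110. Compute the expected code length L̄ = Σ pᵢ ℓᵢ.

2.74 bits/symbol

L̄ = Σ pᵢ·ℓᵢ = 0.08·3 + 0.21·2 + 0.14·2 + 0.24·2 + 0.16·4 + 0.17·4 = 2.74 bits/symbol.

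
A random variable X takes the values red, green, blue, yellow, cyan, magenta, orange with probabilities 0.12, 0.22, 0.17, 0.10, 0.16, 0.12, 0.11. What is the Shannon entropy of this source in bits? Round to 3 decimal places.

2.755 bits

H = −Σ pᵢ log₂ pᵢ.
−0.12·log₂(0.12) = 0.3671
−0.22·log₂(0.22) = 0.4806
−0.17·log₂(0.17) = 0.4346
−0.10·log₂(0.10) = 0.3322
−0.16·log₂(0.16) = 0.4230
−0.12·log₂(0.12) = 0.3671
−0.11·log₂(0.11) = 0.3503
Sum ≈ 2.7548 → 2.755 bits.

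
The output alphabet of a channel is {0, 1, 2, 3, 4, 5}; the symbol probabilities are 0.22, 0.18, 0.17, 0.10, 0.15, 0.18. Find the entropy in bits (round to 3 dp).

H = −Σ pᵢ log₂ pᵢ.
−0.22·log₂(0.22) = 0.4806
−0.18·log₂(0.18) = 0.4453
−0.17·log₂(0.17) = 0.4346
−0.10·log₂(0.10) = 0.3322
−0.15·log₂(0.15) = 0.4105
−0.18·log₂(0.18) = 0.4453
Sum ≈ 2.5485 → 2.549 bits.

2.549 bits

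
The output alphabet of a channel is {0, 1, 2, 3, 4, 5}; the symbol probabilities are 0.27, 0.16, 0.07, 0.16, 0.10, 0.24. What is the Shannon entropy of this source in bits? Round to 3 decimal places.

H = −Σ pᵢ log₂ pᵢ.
−0.27·log₂(0.27) = 0.5100
−0.16·log₂(0.16) = 0.4230
−0.07·log₂(0.07) = 0.2686
−0.16·log₂(0.16) = 0.4230
−0.10·log₂(0.10) = 0.3322
−0.24·log₂(0.24) = 0.4941
Sum ≈ 2.4509 → 2.451 bits.

2.451 bits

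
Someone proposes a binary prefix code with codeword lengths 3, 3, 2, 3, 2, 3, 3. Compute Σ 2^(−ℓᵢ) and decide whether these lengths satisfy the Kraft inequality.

1.125; no

With common denominator 2^3 = 8: Σ 2^(−ℓᵢ) = 1/8 + 1/8 + 2/8 + 1/8 + 2/8 + 1/8 + 1/8 = 9/8 = 1.125.
Kraft's inequality requires Σ ≤ 1; here Σ = 1.125 > 1, so no such prefix code exists.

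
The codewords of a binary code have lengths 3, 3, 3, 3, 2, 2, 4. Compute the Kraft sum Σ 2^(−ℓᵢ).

1.0625

With common denominator 2^4 = 16: Σ 2^(−ℓᵢ) = 2/16 + 2/16 + 2/16 + 2/16 + 4/16 + 4/16 + 1/16 = 17/16 = 1.0625.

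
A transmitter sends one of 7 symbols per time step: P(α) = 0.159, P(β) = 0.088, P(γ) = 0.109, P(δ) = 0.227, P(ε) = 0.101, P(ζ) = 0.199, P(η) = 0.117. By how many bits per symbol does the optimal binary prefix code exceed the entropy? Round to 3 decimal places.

Entropy H = −Σ p log₂ p ≈ 2.7242 bits.
Huffman merges: 11/125+101/1000→189/1000; 109/1000+117/1000→113/500; 159/1000+189/1000→87/250; 199/1000+113/500→17/40; 227/1000+87/250→23/40; 17/40+23/40→1. L = 2763/1000 ≈ 2.7630.
L − H = 2.7630 − 2.7242 = 0.039 bits.

0.039 bits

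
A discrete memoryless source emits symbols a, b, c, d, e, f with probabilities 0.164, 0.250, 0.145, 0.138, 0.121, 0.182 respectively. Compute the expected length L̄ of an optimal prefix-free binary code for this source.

2.568 bits/symbol

Repeatedly combine the two least-probable nodes; the expected code length is the sum of the merged weights.
merge 121/1000 + 69/500 → 259/1000
merge 29/200 + 41/250 → 309/1000
merge 91/500 + 1/4 → 54/125
merge 259/1000 + 309/1000 → 71/125
merge 54/125 + 71/125 → 1
L = 259/1000 + 309/1000 + 54/125 + 71/125 + 1 = 321/125 = 2.568 bits/symbol.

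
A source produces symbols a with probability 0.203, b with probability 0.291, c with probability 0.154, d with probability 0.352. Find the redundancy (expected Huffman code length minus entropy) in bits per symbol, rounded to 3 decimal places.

0.069 bits

Entropy H = −Σ p log₂ p ≈ 1.9311 bits.
Huffman merges: 77/500+203/1000→357/1000; 291/1000+44/125→643/1000; 357/1000+643/1000→1. L = 2 ≈ 2.0000.
L − H = 2.0000 − 1.9311 = 0.069 bits.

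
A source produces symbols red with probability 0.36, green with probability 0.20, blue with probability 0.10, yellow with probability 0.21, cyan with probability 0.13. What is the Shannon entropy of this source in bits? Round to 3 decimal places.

H = −Σ pᵢ log₂ pᵢ.
−0.36·log₂(0.36) = 0.5306
−0.20·log₂(0.20) = 0.4644
−0.10·log₂(0.10) = 0.3322
−0.21·log₂(0.21) = 0.4728
−0.13·log₂(0.13) = 0.3826
Sum ≈ 2.1827 → 2.183 bits.

2.183 bits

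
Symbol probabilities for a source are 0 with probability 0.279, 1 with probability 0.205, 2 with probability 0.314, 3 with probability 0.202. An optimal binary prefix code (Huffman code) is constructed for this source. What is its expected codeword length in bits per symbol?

2 bits/symbol

Repeatedly combine the two least-probable nodes; the expected code length is the sum of the merged weights.
merge 101/500 + 41/200 → 407/1000
merge 279/1000 + 157/500 → 593/1000
merge 407/1000 + 593/1000 → 1
L = 407/1000 + 593/1000 + 1 = 2 bits/symbol.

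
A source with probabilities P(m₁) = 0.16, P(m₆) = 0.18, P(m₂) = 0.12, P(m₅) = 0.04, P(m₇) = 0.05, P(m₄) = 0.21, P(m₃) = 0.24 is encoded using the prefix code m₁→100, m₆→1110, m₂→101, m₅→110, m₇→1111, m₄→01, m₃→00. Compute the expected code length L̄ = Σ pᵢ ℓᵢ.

2.78 bits/symbol

L̄ = Σ pᵢ·ℓᵢ = 0.16·3 + 0.18·4 + 0.12·3 + 0.04·3 + 0.05·4 + 0.21·2 + 0.24·2 = 2.78 bits/symbol.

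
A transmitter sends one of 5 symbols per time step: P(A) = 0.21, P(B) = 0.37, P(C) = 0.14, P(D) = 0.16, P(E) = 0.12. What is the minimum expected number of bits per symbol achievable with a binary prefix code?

Repeatedly combine the two least-probable nodes; the expected code length is the sum of the merged weights.
merge 3/25 + 7/50 → 13/50
merge 4/25 + 21/100 → 37/100
merge 13/50 + 37/100 → 63/100
merge 37/100 + 63/100 → 1
L = 13/50 + 37/100 + 63/100 + 1 = 113/50 = 2.26 bits/symbol.

2.26 bits/symbol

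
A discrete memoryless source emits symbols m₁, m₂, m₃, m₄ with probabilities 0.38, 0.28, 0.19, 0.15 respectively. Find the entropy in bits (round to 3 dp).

1.910 bits

H = −Σ pᵢ log₂ pᵢ.
−0.38·log₂(0.38) = 0.5305
−0.28·log₂(0.28) = 0.5142
−0.19·log₂(0.19) = 0.4552
−0.15·log₂(0.15) = 0.4105
Sum ≈ 1.9104 → 1.910 bits.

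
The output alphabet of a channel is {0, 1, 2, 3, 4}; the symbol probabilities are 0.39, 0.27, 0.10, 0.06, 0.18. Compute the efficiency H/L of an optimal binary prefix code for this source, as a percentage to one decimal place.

97.7%

Entropy H = −Σ p log₂ p ≈ 2.0609 bits.
Huffman merges: 3/50+1/10→4/25; 4/25+9/50→17/50; 27/100+17/50→61/100; 39/100+61/100→1. L = 211/100 ≈ 2.1100.
Efficiency = H/L = 2.0609/2.1100 = 97.7%.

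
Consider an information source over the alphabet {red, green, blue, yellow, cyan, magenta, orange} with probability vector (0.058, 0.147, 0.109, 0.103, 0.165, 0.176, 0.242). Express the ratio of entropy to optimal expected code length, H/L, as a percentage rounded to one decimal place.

98.3%

Entropy H = −Σ p log₂ p ≈ 2.6966 bits.
Huffman merges: 29/500+103/1000→161/1000; 109/1000+147/1000→32/125; 161/1000+33/200→163/500; 22/125+121/500→209/500; 32/125+163/500→291/500; 209/500+291/500→1. L = 2743/1000 ≈ 2.7430.
Efficiency = H/L = 2.6966/2.7430 = 98.3%.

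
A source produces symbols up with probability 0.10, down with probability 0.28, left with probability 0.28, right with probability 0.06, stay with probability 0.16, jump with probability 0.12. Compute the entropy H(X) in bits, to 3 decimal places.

H = −Σ pᵢ log₂ pᵢ.
−0.10·log₂(0.10) = 0.3322
−0.28·log₂(0.28) = 0.5142
−0.28·log₂(0.28) = 0.5142
−0.06·log₂(0.06) = 0.2435
−0.16·log₂(0.16) = 0.4230
−0.12·log₂(0.12) = 0.3671
Sum ≈ 2.3943 → 2.394 bits.

2.394 bits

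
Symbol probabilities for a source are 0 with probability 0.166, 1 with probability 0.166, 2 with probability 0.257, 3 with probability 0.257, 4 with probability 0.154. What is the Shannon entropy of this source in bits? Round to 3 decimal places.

H = −Σ pᵢ log₂ pᵢ.
−0.166·log₂(0.166) = 0.4301
−0.166·log₂(0.166) = 0.4301
−0.257·log₂(0.257) = 0.5038
−0.257·log₂(0.257) = 0.5038
−0.154·log₂(0.154) = 0.4156
Sum ≈ 2.2833 → 2.283 bits.

2.283 bits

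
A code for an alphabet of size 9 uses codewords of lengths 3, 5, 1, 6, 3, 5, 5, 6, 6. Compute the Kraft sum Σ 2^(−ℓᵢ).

With common denominator 2^6 = 64: Σ 2^(−ℓᵢ) = 8/64 + 2/64 + 32/64 + 1/64 + 8/64 + 2/64 + 2/64 + 1/64 + 1/64 = 57/64 = 0.890625.

0.890625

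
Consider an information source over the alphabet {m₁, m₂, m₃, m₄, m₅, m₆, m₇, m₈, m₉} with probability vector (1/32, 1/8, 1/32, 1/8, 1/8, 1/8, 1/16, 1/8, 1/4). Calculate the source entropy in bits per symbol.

2.9375 bits

Each probability is a power of 1/2, so log₂(1/p) is an integer.
H = Σ p·log₂(1/p) = 1/32·5 + 1/8·3 + 1/32·5 + 1/8·3 + 1/8·3 + 1/8·3 + 1/16·4 + 1/8·3 + 1/4·2 = 2.9375 bits.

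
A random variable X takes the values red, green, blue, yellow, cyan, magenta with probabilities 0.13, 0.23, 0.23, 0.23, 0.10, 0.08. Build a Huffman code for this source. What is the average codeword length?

Repeatedly combine the two least-probable nodes; the expected code length is the sum of the merged weights.
merge 2/25 + 1/10 → 9/50
merge 13/100 + 9/50 → 31/100
merge 23/100 + 23/100 → 23/50
merge 23/100 + 31/100 → 27/50
merge 23/50 + 27/50 → 1
L = 9/50 + 31/100 + 23/50 + 27/50 + 1 = 249/100 = 2.49 bits/symbol.

2.49 bits/symbol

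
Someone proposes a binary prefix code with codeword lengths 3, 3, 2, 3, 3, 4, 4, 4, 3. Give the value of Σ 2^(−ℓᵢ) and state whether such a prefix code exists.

With common denominator 2^4 = 16: Σ 2^(−ℓᵢ) = 2/16 + 2/16 + 4/16 + 2/16 + 2/16 + 1/16 + 1/16 + 1/16 + 2/16 = 17/16 = 1.0625.
Kraft's inequality requires Σ ≤ 1; here Σ = 1.0625 > 1, so no such prefix code exists.

1.0625; no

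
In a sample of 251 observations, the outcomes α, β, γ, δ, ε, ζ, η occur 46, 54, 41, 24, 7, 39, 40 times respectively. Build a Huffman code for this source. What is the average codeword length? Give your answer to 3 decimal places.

Probabilities are the counts divided by 251.
Repeatedly combine the two least-probable nodes; the expected code length is the sum of the merged weights.
merge 7/251 + 24/251 → 31/251
merge 31/251 + 39/251 → 70/251
merge 40/251 + 41/251 → 81/251
merge 46/251 + 54/251 → 100/251
merge 70/251 + 81/251 → 151/251
merge 100/251 + 151/251 → 1
L = 31/251 + 70/251 + 81/251 + 100/251 + 151/251 + 1 = 684/251 ≈ 2.725 bits/symbol.

2.725 bits/symbol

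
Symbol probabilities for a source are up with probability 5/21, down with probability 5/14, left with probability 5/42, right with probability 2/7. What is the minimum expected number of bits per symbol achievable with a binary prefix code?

Repeatedly combine the two least-probable nodes; the expected code length is the sum of the merged weights.
merge 5/42 + 5/21 → 5/14
merge 2/7 + 5/14 → 9/14
merge 5/14 + 9/14 → 1
L = 5/14 + 9/14 + 1 = 2 bits/symbol.

2 bits/symbol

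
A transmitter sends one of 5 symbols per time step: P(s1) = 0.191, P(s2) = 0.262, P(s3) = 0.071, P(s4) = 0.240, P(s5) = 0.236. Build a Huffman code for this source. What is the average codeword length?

Repeatedly combine the two least-probable nodes; the expected code length is the sum of the merged weights.
merge 71/1000 + 191/1000 → 131/500
merge 59/250 + 6/25 → 119/250
merge 131/500 + 131/500 → 131/250
merge 119/250 + 131/250 → 1
L = 131/500 + 119/250 + 131/250 + 1 = 1131/500 = 2.262 bits/symbol.

2.262 bits/symbol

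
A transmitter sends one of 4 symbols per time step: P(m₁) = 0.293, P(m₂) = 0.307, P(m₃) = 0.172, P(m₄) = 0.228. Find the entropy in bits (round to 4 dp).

H = −Σ pᵢ log₂ pᵢ.
−0.293·log₂(0.293) = 0.5189
−0.307·log₂(0.307) = 0.5230
−0.172·log₂(0.172) = 0.4368
−0.228·log₂(0.228) = 0.4863
Sum ≈ 1.9650 → 1.9650 bits.

1.9650 bits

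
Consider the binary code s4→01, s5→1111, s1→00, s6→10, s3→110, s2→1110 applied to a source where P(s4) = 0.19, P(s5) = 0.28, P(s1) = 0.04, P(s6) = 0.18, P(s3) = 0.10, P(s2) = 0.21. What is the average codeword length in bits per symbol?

3.08 bits/symbol

L̄ = Σ pᵢ·ℓᵢ = 0.19·2 + 0.28·4 + 0.04·2 + 0.18·2 + 0.10·3 + 0.21·4 = 3.08 bits/symbol.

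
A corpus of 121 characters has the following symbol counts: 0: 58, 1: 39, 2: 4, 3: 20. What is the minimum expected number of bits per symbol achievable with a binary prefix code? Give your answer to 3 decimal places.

Probabilities are the counts divided by 121.
Repeatedly combine the two least-probable nodes; the expected code length is the sum of the merged weights.
merge 4/121 + 20/121 → 24/121
merge 24/121 + 39/121 → 63/121
merge 58/121 + 63/121 → 1
L = 24/121 + 63/121 + 1 = 208/121 ≈ 1.719 bits/symbol.

1.719 bits/symbol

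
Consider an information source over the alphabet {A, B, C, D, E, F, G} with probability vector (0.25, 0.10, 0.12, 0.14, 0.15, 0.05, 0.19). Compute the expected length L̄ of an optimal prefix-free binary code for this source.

2.71 bits/symbol

Repeatedly combine the two least-probable nodes; the expected code length is the sum of the merged weights.
merge 1/20 + 1/10 → 3/20
merge 3/25 + 7/50 → 13/50
merge 3/20 + 3/20 → 3/10
merge 19/100 + 1/4 → 11/25
merge 13/50 + 3/10 → 14/25
merge 11/25 + 14/25 → 1
L = 3/20 + 13/50 + 3/10 + 11/25 + 14/25 + 1 = 271/100 = 2.71 bits/symbol.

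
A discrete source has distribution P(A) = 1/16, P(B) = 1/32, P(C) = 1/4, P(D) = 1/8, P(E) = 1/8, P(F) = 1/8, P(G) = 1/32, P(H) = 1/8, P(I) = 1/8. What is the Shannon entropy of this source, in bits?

Each probability is a power of 1/2, so log₂(1/p) is an integer.
H = Σ p·log₂(1/p) = 1/16·4 + 1/32·5 + 1/4·2 + 1/8·3 + 1/8·3 + 1/8·3 + 1/32·5 + 1/8·3 + 1/8·3 = 2.9375 bits.

2.9375 bits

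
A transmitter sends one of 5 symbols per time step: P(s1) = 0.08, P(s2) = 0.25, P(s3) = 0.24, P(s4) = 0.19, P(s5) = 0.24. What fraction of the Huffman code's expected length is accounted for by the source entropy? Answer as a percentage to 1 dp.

98.5%

Entropy H = −Σ p log₂ p ≈ 2.2350 bits.
Huffman merges: 2/25+19/100→27/100; 6/25+6/25→12/25; 1/4+27/100→13/25; 12/25+13/25→1. L = 227/100 ≈ 2.2700.
Efficiency = H/L = 2.2350/2.2700 = 98.5%.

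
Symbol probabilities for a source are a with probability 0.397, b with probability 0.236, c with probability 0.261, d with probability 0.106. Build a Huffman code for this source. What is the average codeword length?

Repeatedly combine the two least-probable nodes; the expected code length is the sum of the merged weights.
merge 53/500 + 59/250 → 171/500
merge 261/1000 + 171/500 → 603/1000
merge 397/1000 + 603/1000 → 1
L = 171/500 + 603/1000 + 1 = 389/200 = 1.945 bits/symbol.

1.945 bits/symbol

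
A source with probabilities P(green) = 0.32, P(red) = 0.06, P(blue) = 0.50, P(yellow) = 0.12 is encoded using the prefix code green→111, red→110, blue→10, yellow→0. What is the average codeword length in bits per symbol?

2.26 bits/symbol

L̄ = Σ pᵢ·ℓᵢ = 0.32·3 + 0.06·3 + 0.50·2 + 0.12·1 = 2.26 bits/symbol.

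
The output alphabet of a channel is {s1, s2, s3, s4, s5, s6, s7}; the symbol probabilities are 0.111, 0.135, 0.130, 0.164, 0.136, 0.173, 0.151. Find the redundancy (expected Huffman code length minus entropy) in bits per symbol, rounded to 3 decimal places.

0.033 bits

Entropy H = −Σ p log₂ p ≈ 2.7936 bits.
Huffman merges: 111/1000+13/100→241/1000; 27/200+17/125→271/1000; 151/1000+41/250→63/200; 173/1000+241/1000→207/500; 271/1000+63/200→293/500; 207/500+293/500→1. L = 2827/1000 ≈ 2.8270.
L − H = 2.8270 − 2.7936 = 0.033 bits.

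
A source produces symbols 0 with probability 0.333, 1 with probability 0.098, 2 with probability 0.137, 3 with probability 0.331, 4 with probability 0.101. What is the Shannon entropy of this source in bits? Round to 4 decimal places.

2.1116 bits

H = −Σ pᵢ log₂ pᵢ.
−0.333·log₂(0.333) = 0.5283
−0.098·log₂(0.098) = 0.3284
−0.137·log₂(0.137) = 0.3929
−0.331·log₂(0.331) = 0.5280
−0.101·log₂(0.101) = 0.3341
Sum ≈ 2.1116 → 2.1116 bits.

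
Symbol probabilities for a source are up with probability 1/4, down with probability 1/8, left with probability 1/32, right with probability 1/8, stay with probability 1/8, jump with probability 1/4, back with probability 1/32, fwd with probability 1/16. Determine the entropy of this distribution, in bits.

Each probability is a power of 1/2, so log₂(1/p) is an integer.
H = Σ p·log₂(1/p) = 1/4·2 + 1/8·3 + 1/32·5 + 1/8·3 + 1/8·3 + 1/4·2 + 1/32·5 + 1/16·4 = 2.6875 bits.

2.6875 bits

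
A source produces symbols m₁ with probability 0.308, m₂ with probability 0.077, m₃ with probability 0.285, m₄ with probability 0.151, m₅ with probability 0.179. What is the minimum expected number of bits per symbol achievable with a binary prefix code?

Repeatedly combine the two least-probable nodes; the expected code length is the sum of the merged weights.
merge 77/1000 + 151/1000 → 57/250
merge 179/1000 + 57/250 → 407/1000
merge 57/200 + 77/250 → 593/1000
merge 407/1000 + 593/1000 → 1
L = 57/250 + 407/1000 + 593/1000 + 1 = 557/250 = 2.228 bits/symbol.

2.228 bits/symbol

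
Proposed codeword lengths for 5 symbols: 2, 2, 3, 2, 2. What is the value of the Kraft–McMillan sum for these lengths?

1.125

With common denominator 2^3 = 8: Σ 2^(−ℓᵢ) = 2/8 + 2/8 + 1/8 + 2/8 + 2/8 = 9/8 = 1.125.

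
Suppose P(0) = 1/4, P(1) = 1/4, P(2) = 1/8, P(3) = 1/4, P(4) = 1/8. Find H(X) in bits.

2.25 bits

Each probability is a power of 1/2, so log₂(1/p) is an integer.
H = Σ p·log₂(1/p) = 1/4·2 + 1/4·2 + 1/8·3 + 1/4·2 + 1/8·3 = 2.25 bits.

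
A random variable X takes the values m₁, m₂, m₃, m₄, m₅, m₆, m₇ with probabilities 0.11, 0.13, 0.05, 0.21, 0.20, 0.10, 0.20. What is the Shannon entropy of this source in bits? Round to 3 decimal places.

2.683 bits

H = −Σ pᵢ log₂ pᵢ.
−0.11·log₂(0.11) = 0.3503
−0.13·log₂(0.13) = 0.3826
−0.05·log₂(0.05) = 0.2161
−0.21·log₂(0.21) = 0.4728
−0.20·log₂(0.20) = 0.4644
−0.10·log₂(0.10) = 0.3322
−0.20·log₂(0.20) = 0.4644
Sum ≈ 2.6828 → 2.683 bits.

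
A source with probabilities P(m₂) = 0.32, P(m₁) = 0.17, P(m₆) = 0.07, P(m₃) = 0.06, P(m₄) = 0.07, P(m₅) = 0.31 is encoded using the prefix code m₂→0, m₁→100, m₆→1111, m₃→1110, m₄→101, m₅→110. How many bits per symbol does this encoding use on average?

2.49 bits/symbol

L̄ = Σ pᵢ·ℓᵢ = 0.32·1 + 0.17·3 + 0.07·4 + 0.06·4 + 0.07·3 + 0.31·3 = 2.49 bits/symbol.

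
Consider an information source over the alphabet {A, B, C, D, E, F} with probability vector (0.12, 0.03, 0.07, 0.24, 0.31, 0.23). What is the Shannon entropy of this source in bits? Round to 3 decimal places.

H = −Σ pᵢ log₂ pᵢ.
−0.12·log₂(0.12) = 0.3671
−0.03·log₂(0.03) = 0.1518
−0.07·log₂(0.07) = 0.2686
−0.24·log₂(0.24) = 0.4941
−0.31·log₂(0.31) = 0.5238
−0.23·log₂(0.23) = 0.4877
Sum ≈ 2.2930 → 2.293 bits.

2.293 bits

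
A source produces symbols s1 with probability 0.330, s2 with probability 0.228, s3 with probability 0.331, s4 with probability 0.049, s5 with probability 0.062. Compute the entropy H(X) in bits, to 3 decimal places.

H = −Σ pᵢ log₂ pᵢ.
−0.330·log₂(0.330) = 0.5278
−0.228·log₂(0.228) = 0.4863
−0.331·log₂(0.331) = 0.5280
−0.049·log₂(0.049) = 0.2132
−0.062·log₂(0.062) = 0.2487
Sum ≈ 2.0040 → 2.004 bits.

2.004 bits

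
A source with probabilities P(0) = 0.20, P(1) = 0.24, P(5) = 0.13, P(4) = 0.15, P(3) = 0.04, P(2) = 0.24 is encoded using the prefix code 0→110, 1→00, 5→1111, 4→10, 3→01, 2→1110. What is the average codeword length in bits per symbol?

2.94 bits/symbol

L̄ = Σ pᵢ·ℓᵢ = 0.20·3 + 0.24·2 + 0.13·4 + 0.15·2 + 0.04·2 + 0.24·4 = 2.94 bits/symbol.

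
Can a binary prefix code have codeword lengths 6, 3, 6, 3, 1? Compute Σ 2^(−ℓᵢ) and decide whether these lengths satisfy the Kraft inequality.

With common denominator 2^6 = 64: Σ 2^(−ℓᵢ) = 1/64 + 8/64 + 1/64 + 8/64 + 32/64 = 50/64 = 0.78125.
Kraft's inequality requires Σ ≤ 1; here Σ = 0.78125 ≤ 1, so such a prefix code exists.

0.78125; yes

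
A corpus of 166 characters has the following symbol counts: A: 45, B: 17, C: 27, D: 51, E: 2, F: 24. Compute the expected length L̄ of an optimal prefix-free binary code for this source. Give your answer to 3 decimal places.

2.373 bits/symbol

Probabilities are the counts divided by 166.
Repeatedly combine the two least-probable nodes; the expected code length is the sum of the merged weights.
merge 1/83 + 17/166 → 19/166
merge 19/166 + 12/83 → 43/166
merge 27/166 + 43/166 → 35/83
merge 45/166 + 51/166 → 48/83
merge 35/83 + 48/83 → 1
L = 19/166 + 43/166 + 35/83 + 48/83 + 1 = 197/83 ≈ 2.373 bits/symbol.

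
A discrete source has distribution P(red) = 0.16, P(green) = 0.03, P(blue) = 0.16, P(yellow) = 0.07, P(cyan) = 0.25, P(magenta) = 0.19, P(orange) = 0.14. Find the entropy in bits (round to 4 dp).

2.6187 bits

H = −Σ pᵢ log₂ pᵢ.
−0.16·log₂(0.16) = 0.4230
−0.03·log₂(0.03) = 0.1518
−0.16·log₂(0.16) = 0.4230
−0.07·log₂(0.07) = 0.2686
−0.25·log₂(0.25) = 0.5000
−0.19·log₂(0.19) = 0.4552
−0.14·log₂(0.14) = 0.3971
Sum ≈ 2.6187 → 2.6187 bits.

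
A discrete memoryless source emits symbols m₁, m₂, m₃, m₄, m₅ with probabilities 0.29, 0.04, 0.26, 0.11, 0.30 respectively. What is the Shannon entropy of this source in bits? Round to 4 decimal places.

H = −Σ pᵢ log₂ pᵢ.
−0.29·log₂(0.29) = 0.5179
−0.04·log₂(0.04) = 0.1858
−0.26·log₂(0.26) = 0.5053
−0.11·log₂(0.11) = 0.3503
−0.30·log₂(0.30) = 0.5211
Sum ≈ 2.0803 → 2.0803 bits.

2.0803 bits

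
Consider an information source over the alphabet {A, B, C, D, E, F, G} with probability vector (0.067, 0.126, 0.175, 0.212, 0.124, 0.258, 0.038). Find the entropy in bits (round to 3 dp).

2.609 bits

H = −Σ pᵢ log₂ pᵢ.
−0.067·log₂(0.067) = 0.2613
−0.126·log₂(0.126) = 0.3766
−0.175·log₂(0.175) = 0.4401
−0.212·log₂(0.212) = 0.4744
−0.124·log₂(0.124) = 0.3734
−0.258·log₂(0.258) = 0.5043
−0.038·log₂(0.038) = 0.1793
Sum ≈ 2.6093 → 2.609 bits.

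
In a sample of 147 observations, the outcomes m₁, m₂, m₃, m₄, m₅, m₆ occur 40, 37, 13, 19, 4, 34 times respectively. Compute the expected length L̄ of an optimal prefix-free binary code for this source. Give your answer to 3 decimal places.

Probabilities are the counts divided by 147.
Repeatedly combine the two least-probable nodes; the expected code length is the sum of the merged weights.
merge 4/147 + 13/147 → 17/147
merge 17/147 + 19/147 → 12/49
merge 34/147 + 12/49 → 10/21
merge 37/147 + 40/147 → 11/21
merge 10/21 + 11/21 → 1
L = 17/147 + 12/49 + 10/21 + 11/21 + 1 = 347/147 ≈ 2.361 bits/symbol.

2.361 bits/symbol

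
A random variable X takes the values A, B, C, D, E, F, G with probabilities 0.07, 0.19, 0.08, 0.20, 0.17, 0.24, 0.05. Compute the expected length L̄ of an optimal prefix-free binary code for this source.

2.68 bits/symbol

Repeatedly combine the two least-probable nodes; the expected code length is the sum of the merged weights.
merge 1/20 + 7/100 → 3/25
merge 2/25 + 3/25 → 1/5
merge 17/100 + 19/100 → 9/25
merge 1/5 + 1/5 → 2/5
merge 6/25 + 9/25 → 3/5
merge 2/5 + 3/5 → 1
L = 3/25 + 1/5 + 9/25 + 2/5 + 3/5 + 1 = 67/25 = 2.68 bits/symbol.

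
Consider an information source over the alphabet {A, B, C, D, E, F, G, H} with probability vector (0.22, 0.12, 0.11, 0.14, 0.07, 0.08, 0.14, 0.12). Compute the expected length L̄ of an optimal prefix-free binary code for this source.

Repeatedly combine the two least-probable nodes; the expected code length is the sum of the merged weights.
merge 7/100 + 2/25 → 3/20
merge 11/100 + 3/25 → 23/100
merge 3/25 + 7/50 → 13/50
merge 7/50 + 3/20 → 29/100
merge 11/50 + 23/100 → 9/20
merge 13/50 + 29/100 → 11/20
merge 9/20 + 11/20 → 1
L = 3/20 + 23/100 + 13/50 + 29/100 + 9/20 + 11/20 + 1 = 293/100 = 2.93 bits/symbol.

2.93 bits/symbol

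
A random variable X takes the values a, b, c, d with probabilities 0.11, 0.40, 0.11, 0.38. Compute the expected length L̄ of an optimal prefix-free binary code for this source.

1.82 bits/symbol

Repeatedly combine the two least-probable nodes; the expected code length is the sum of the merged weights.
merge 11/100 + 11/100 → 11/50
merge 11/50 + 19/50 → 3/5
merge 2/5 + 3/5 → 1
L = 11/50 + 3/5 + 1 = 91/50 = 1.82 bits/symbol.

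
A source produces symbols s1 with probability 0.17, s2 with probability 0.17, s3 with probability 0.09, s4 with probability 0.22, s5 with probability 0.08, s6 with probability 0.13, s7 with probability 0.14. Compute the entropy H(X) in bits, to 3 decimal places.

H = −Σ pᵢ log₂ pᵢ.
−0.17·log₂(0.17) = 0.4346
−0.17·log₂(0.17) = 0.4346
−0.09·log₂(0.09) = 0.3127
−0.22·log₂(0.22) = 0.4806
−0.08·log₂(0.08) = 0.2915
−0.13·log₂(0.13) = 0.3826
−0.14·log₂(0.14) = 0.3971
Sum ≈ 2.7337 → 2.734 bits.

2.734 bits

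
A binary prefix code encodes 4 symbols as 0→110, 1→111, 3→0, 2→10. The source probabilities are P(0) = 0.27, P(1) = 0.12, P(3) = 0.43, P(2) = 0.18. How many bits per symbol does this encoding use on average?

L̄ = Σ pᵢ·ℓᵢ = 0.27·3 + 0.12·3 + 0.43·1 + 0.18·2 = 1.96 bits/symbol.

1.96 bits/symbol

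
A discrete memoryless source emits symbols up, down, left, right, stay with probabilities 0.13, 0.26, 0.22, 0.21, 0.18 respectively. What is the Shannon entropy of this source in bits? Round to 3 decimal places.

H = −Σ pᵢ log₂ pᵢ.
−0.13·log₂(0.13) = 0.3826
−0.26·log₂(0.26) = 0.5053
−0.22·log₂(0.22) = 0.4806
−0.21·log₂(0.21) = 0.4728
−0.18·log₂(0.18) = 0.4453
Sum ≈ 2.2866 → 2.287 bits.

2.287 bits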